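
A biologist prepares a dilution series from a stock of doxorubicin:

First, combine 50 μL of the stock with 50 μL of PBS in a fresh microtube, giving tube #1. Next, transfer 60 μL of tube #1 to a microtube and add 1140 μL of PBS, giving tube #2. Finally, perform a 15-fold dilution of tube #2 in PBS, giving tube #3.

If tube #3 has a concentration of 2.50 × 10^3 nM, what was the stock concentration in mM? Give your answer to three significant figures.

Step 1: 50 μL + 50 μL = 100 μL total → factor 100/50 = 2
Step 2: 60 μL + 1140 μL = 1200 μL total → factor 1200/60 = 20
Step 3: 15-fold → factor 15
Overall dilution factor = 2 × 20 × 15 = 600
Stock = 2.50 × 10^3 nM × 600 = 1.500 × 10^6 nM = 1.50 mM

1.50 mM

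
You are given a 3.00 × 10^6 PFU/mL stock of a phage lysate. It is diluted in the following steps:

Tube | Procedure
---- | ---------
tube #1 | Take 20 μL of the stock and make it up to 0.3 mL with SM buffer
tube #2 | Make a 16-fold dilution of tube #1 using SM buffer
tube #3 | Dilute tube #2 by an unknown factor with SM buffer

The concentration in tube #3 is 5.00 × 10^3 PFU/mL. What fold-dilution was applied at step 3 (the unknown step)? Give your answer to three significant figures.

Step 1: 20 μL brought to 0.3 mL → factor 300/20 = 15
Step 2: 16-fold → factor 16
Step 3: unknown factor x
Product of known-step factors = 240
Overall factor = 3.00 × 10^6 PFU/mL / (5.00 × 10^3 PFU/mL) = 600
x = 600 / 240 = 2.50

2.50-fold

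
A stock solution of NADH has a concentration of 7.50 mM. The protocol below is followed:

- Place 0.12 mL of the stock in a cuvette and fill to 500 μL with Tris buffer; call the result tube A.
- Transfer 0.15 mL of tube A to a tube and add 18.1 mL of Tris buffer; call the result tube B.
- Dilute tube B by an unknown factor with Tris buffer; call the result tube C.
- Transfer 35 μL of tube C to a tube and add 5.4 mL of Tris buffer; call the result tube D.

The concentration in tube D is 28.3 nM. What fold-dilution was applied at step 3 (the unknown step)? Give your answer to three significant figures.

Step 1: 0.12 mL brought to 500 μL → factor 0.5/0.12 = 4.1667
Step 2: 0.15 mL + 18.1 mL = 18.25 mL total → factor 18.25/0.15 = 121.67
Step 3: unknown factor x
Step 4: 35 μL + 5.4 mL = 5435 μL total → factor 5435/35 = 155.29
Product of known-step factors = 78721
Overall factor = 7.50 mM / (28.3 nM) = 2.6502 × 10^5
x = 2.6502 × 10^5 / 78721 = 3.37

3.37-fold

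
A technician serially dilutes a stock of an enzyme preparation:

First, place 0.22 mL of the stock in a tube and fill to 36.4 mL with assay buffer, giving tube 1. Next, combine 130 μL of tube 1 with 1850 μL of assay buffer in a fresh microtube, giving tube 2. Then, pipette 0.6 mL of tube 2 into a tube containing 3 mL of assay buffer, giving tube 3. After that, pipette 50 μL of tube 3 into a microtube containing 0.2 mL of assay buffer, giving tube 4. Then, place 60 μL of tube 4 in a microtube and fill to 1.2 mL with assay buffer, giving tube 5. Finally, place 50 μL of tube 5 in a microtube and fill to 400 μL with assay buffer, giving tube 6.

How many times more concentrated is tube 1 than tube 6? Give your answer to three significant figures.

Step 1: 0.22 mL brought to 36.4 mL → factor 36.4/0.22 = 165.45
Step 2: 130 μL + 1850 μL = 1980 μL total → factor 1980/130 = 15.231
Step 3: 0.6 mL + 3 mL = 3.6 mL total → factor 3.6/0.6 = 6
Step 4: 50 μL + 0.2 mL = 250 μL total → factor 250/50 = 5
Step 5: 60 μL brought to 1.2 mL → factor 1200/60 = 20
Step 6: 50 μL brought to 400 μL → factor 400/50 = 8
Dilution factor to tube 1 = 165.45; to tube 6 = 1.2096 × 10^7
[tube 1]/[tube 6] = (factor to tube 6)/(factor to tube 1) = 1.2096 × 10^7/165.45 = 7.31 × 10^4

7.31 × 10^4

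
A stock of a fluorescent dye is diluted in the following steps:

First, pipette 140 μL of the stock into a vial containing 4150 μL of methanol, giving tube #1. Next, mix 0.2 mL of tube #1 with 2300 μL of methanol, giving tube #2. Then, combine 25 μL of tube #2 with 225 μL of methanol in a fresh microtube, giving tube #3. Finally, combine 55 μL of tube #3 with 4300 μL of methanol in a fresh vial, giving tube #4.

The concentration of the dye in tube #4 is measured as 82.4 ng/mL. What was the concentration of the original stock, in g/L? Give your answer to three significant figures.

25.0 g/L

Step 1: 140 μL + 4150 μL = 4290 μL total → factor 4290/140 = 30.643
Step 2: 0.2 mL + 2300 μL = 2.5 mL total → factor 2.5/0.2 = 12.5
Step 3: 25 μL + 225 μL = 250 μL total → factor 250/25 = 10
Step 4: 55 μL + 4300 μL = 4355 μL total → factor 4355/55 = 79.182
Overall dilution factor = 30.643 × 12.5 × 10 × 79.182 = 3.0329 × 10^5
Stock = 82.4 ng/mL × 3.0329 × 10^5 = 2.499 × 10^7 ng/mL = 25.0 g/L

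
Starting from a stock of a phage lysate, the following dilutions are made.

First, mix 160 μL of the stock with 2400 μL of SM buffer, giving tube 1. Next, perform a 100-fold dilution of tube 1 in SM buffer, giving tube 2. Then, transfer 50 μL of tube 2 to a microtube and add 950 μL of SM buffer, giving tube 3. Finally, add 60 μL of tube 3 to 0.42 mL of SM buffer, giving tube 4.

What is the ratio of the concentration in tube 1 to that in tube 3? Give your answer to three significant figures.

Step 1: 160 μL + 2400 μL = 2560 μL total → factor 2560/160 = 16
Step 2: 100-fold → factor 100
Step 3: 50 μL + 950 μL = 1000 μL total → factor 1000/50 = 20
Dilution factor to tube 1 = 16; to tube 3 = 32000
[tube 1]/[tube 3] = (factor to tube 3)/(factor to tube 1) = 32000/16 = 2.00 × 10^3

2.00 × 10^3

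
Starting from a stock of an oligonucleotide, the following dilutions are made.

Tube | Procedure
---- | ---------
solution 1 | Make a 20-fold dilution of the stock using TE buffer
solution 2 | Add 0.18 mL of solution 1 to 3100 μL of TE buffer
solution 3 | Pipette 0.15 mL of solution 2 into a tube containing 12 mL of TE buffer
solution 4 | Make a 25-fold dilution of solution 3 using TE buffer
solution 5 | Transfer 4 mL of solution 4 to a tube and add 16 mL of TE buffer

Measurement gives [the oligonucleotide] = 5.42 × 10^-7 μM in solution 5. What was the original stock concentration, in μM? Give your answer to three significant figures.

2.00 μM

Step 1: 20-fold → factor 20
Step 2: 0.18 mL + 3100 μL = 3.28 mL total → factor 3.28/0.18 = 18.222
Step 3: 0.15 mL + 12 mL = 12.15 mL total → factor 12.15/0.15 = 81
Step 4: 25-fold → factor 25
Step 5: 4 mL + 16 mL = 20 mL total → factor 20/4 = 5
Overall dilution factor = 20 × 18.222 × 81 × 25 × 5 = 3.69 × 10^6
Stock = 5.42 × 10^-7 μM × 3.69 × 10^6 = 2.00 μM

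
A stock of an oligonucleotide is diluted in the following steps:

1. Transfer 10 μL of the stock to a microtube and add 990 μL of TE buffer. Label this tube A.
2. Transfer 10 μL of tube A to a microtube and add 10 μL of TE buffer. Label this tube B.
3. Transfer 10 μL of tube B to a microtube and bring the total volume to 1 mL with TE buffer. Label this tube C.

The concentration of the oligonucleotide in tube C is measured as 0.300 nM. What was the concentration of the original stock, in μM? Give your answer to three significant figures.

Step 1: 10 μL + 990 μL = 1000 μL total → factor 1000/10 = 100
Step 2: 10 μL + 10 μL = 20 μL total → factor 20/10 = 2
Step 3: 10 μL brought to 1 mL → factor 1000/10 = 100
Overall dilution factor = 100 × 2 × 100 = 20000
Stock = 0.300 nM × 20000 = 6000 nM = 6.00 μM

6.00 μM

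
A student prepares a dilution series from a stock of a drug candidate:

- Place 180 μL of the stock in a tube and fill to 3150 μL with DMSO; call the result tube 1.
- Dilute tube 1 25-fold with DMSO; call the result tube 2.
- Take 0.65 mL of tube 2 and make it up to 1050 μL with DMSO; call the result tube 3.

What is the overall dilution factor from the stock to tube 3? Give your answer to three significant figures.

707

Step 1: 180 μL brought to 3150 μL → factor 3150/180 = 17.5
Step 2: 25-fold → factor 25
Step 3: 0.65 mL brought to 1050 μL → factor 1.05/0.65 = 1.6154
Overall dilution factor = 17.5 × 25 × 1.6154 = 706.73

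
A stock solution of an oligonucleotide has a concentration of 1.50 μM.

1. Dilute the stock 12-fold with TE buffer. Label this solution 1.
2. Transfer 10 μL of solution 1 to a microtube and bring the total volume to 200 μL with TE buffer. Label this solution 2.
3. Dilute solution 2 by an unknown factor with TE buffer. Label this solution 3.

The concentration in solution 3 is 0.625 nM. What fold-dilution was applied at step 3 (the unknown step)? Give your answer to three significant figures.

10.0-fold

Step 1: 12-fold → factor 12
Step 2: 10 μL brought to 200 μL → factor 200/10 = 20
Step 3: unknown factor x
Product of known-step factors = 240
Overall factor = 1.50 μM / (0.625 nM) = 2400
x = 2400 / 240 = 10.0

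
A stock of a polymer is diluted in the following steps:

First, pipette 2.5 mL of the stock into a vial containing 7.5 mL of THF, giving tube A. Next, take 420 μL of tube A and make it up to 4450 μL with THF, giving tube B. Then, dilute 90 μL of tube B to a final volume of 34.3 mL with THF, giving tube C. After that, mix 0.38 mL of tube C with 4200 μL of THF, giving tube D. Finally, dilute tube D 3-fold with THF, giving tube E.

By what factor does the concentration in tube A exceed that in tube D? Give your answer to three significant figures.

Step 1: 2.5 mL + 7.5 mL = 10 mL total → factor 10/2.5 = 4
Step 2: 420 μL brought to 4450 μL → factor 4450/420 = 10.595
Step 3: 90 μL brought to 34.3 mL → factor 34300/90 = 381.11
Step 4: 0.38 mL + 4200 μL = 4.58 mL total → factor 4.58/0.38 = 12.053
Dilution factor to tube A = 4; to tube D = 1.9467 × 10^5
[tube A]/[tube D] = (factor to tube D)/(factor to tube A) = 1.9467 × 10^5/4 = 4.87 × 10^4

4.87 × 10^4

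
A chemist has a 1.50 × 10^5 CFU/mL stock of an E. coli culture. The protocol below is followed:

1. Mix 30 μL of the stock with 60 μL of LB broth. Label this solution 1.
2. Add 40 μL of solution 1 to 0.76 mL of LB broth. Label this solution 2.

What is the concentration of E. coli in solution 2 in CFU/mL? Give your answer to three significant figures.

Step 1: 30 μL + 60 μL = 90 μL total → factor 90/30 = 3
Step 2: 40 μL + 0.76 mL = 800 μL total → factor 800/40 = 20
Overall dilution factor = 3 × 20 = 60
Final = 1.50 × 10^5 CFU/mL / 60 = 2.50 × 10^3 CFU/mL

2.50 × 10^3 CFU/mL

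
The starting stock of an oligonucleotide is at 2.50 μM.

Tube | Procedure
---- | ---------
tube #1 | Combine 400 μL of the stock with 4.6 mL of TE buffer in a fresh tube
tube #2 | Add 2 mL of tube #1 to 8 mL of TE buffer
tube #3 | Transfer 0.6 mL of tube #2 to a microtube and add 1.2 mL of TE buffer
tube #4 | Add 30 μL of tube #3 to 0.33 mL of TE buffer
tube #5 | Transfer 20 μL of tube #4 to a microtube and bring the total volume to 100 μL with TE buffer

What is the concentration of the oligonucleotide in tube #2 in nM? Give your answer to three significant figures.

40.0 nM

Step 1: 400 μL + 4.6 mL = 5000 μL total → factor 5000/400 = 12.5
Step 2: 2 mL + 8 mL = 10 mL total → factor 10/2 = 5
Dilution factor through tube #2 = 12.5 × 5 = 62.5
[tube #2] = 2.50 μM / 62.5 = 0.04000 μM = 40.0 nM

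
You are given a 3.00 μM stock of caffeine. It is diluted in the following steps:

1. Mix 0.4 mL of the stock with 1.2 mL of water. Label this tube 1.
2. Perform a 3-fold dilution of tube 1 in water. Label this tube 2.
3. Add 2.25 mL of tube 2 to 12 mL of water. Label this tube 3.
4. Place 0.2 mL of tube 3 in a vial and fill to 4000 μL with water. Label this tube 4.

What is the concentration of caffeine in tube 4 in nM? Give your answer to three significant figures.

1.97 nM

Step 1: 0.4 mL + 1.2 mL = 1.6 mL total → factor 1.6/0.4 = 4
Step 2: 3-fold → factor 3
Step 3: 2.25 mL + 12 mL = 14.25 mL total → factor 14.25/2.25 = 6.3333
Step 4: 0.2 mL brought to 4000 μL → factor 4/0.2 = 20
Overall dilution factor = 4 × 3 × 6.3333 × 20 = 1520
Final = 3.00 μM / 1520 = 0.001974 μM = 1.97 nM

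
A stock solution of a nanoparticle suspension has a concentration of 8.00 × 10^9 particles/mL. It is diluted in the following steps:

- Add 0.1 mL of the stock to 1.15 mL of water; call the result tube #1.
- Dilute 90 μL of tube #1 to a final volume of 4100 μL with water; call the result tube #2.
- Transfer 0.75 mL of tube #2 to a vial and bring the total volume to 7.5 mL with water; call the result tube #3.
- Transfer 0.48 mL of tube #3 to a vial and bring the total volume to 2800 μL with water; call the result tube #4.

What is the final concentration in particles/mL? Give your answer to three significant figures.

2.41 × 10^5 particles/mL

Step 1: 0.1 mL + 1.15 mL = 1.25 mL total → factor 1.25/0.1 = 12.5
Step 2: 90 μL brought to 4100 μL → factor 4100/90 = 45.556
Step 3: 0.75 mL brought to 7.5 mL → factor 7.5/0.75 = 10
Step 4: 0.48 mL brought to 2800 μL → factor 2.8/0.48 = 5.8333
Overall dilution factor = 12.5 × 45.556 × 10 × 5.8333 = 33218
Final = 8.00 × 10^9 particles/mL / 33218 = 2.41 × 10^5 particles/mL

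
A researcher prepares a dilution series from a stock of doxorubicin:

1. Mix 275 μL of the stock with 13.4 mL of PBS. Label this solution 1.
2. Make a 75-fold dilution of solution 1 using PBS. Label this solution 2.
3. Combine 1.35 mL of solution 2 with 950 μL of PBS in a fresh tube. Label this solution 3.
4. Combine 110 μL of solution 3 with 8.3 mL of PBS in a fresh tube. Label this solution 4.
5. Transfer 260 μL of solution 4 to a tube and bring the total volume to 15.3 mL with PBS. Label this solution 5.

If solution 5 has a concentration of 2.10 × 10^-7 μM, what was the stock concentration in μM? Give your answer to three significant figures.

Step 1: 275 μL + 13.4 mL = 13675 μL total → factor 13675/275 = 49.727
Step 2: 75-fold → factor 75
Step 3: 1.35 mL + 950 μL = 2.3 mL total → factor 2.3/1.35 = 1.7037
Step 4: 110 μL + 8.3 mL = 8410 μL total → factor 8410/110 = 76.455
Step 5: 260 μL brought to 15.3 mL → factor 15300/260 = 58.846
Overall dilution factor = 49.727 × 75 × 1.7037 × 76.455 × 58.846 = 2.8587 × 10^7
Stock = 2.10 × 10^-7 μM × 2.8587 × 10^7 = 6.00 μM

6.00 μM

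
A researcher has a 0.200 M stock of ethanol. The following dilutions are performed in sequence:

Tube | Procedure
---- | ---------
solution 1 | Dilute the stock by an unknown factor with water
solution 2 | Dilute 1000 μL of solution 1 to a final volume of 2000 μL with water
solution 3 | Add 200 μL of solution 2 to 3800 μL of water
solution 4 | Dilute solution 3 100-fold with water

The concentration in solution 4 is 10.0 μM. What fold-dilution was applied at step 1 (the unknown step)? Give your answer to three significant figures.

5.00-fold

Step 1: unknown factor x
Step 2: 1000 μL brought to 2000 μL → factor 2000/1000 = 2
Step 3: 200 μL + 3800 μL = 4000 μL total → factor 4000/200 = 20
Step 4: 100-fold → factor 100
Product of known-step factors = 4000
Overall factor = 0.200 M / (10.0 μM) = 20000
x = 20000 / 4000 = 5.00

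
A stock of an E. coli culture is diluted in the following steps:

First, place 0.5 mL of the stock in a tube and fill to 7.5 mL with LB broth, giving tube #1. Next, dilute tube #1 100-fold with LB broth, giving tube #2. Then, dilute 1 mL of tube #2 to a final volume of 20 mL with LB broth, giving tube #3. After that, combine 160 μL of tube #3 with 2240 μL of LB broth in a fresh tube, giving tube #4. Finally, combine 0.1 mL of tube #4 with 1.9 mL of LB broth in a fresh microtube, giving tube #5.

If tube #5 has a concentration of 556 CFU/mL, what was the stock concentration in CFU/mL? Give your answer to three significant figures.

Step 1: 0.5 mL brought to 7.5 mL → factor 7.5/0.5 = 15
Step 2: 100-fold → factor 100
Step 3: 1 mL brought to 20 mL → factor 20/1 = 20
Step 4: 160 μL + 2240 μL = 2400 μL total → factor 2400/160 = 15
Step 5: 0.1 mL + 1.9 mL = 2 mL total → factor 2/0.1 = 20
Overall dilution factor = 15 × 100 × 20 × 15 × 20 = 9 × 10^6
Stock = 556 CFU/mL × 9 × 10^6 = 5.00 × 10^9 CFU/mL

5.00 × 10^9 CFU/mL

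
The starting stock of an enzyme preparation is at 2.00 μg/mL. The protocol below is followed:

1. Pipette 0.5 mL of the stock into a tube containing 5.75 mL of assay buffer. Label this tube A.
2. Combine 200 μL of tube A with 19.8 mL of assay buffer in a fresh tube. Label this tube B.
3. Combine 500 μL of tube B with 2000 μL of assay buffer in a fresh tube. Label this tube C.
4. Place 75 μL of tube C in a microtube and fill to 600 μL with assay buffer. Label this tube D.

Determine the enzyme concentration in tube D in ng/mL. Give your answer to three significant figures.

Step 1: 0.5 mL + 5.75 mL = 6.25 mL total → factor 6.25/0.5 = 12.5
Step 2: 200 μL + 19.8 mL = 20000 μL total → factor 20000/200 = 100
Step 3: 500 μL + 2000 μL = 2500 μL total → factor 2500/500 = 5
Step 4: 75 μL brought to 600 μL → factor 600/75 = 8
Overall dilution factor = 12.5 × 100 × 5 × 8 = 50000
Final = 2.00 μg/mL / 50000 = 4.000 × 10^-5 μg/mL = 0.0400 ng/mL

0.0400 ng/mL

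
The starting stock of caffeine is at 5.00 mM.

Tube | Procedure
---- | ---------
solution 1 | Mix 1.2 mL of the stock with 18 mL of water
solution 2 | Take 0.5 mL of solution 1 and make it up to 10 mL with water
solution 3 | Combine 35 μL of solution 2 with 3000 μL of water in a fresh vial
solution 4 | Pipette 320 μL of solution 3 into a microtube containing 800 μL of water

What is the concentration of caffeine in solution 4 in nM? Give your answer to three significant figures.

Step 1: 1.2 mL + 18 mL = 19.2 mL total → factor 19.2/1.2 = 16
Step 2: 0.5 mL brought to 10 mL → factor 10/0.5 = 20
Step 3: 35 μL + 3000 μL = 3035 μL total → factor 3035/35 = 86.714
Step 4: 320 μL + 800 μL = 1120 μL total → factor 1120/320 = 3.5
Overall dilution factor = 16 × 20 × 86.714 × 3.5 = 97120
Final = 5.00 mM / 97120 = 5.148 × 10^-5 mM = 51.5 nM

51.5 nM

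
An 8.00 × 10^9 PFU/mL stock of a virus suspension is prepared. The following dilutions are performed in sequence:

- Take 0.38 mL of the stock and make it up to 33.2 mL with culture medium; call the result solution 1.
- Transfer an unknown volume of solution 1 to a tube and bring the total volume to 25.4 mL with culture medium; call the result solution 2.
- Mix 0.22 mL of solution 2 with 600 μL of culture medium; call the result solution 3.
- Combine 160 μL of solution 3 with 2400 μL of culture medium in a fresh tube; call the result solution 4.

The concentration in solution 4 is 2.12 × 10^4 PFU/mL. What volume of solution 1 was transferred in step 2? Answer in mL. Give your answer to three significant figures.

0.351 mL

Step 1: 0.38 mL brought to 33.2 mL → factor 33.2/0.38 = 87.368
Step 2: v brought to 25.4 mL → factor = 25.4 mL/v
Step 3: 0.22 mL + 600 μL = 0.82 mL total → factor 0.82/0.22 = 3.7273
Step 4: 160 μL + 2400 μL = 2560 μL total → factor 2560/160 = 16
Product of known-step factors = 5210.3
Overall factor = 8.00 × 10^9 PFU/mL / (2.12 × 10^4 PFU/mL) = 3.7736 × 10^5
Step-2 factor = 3.7736 × 10^5 / 5210.3 = 72.425
v = 25.4 mL / 72.425 = 0.351 mL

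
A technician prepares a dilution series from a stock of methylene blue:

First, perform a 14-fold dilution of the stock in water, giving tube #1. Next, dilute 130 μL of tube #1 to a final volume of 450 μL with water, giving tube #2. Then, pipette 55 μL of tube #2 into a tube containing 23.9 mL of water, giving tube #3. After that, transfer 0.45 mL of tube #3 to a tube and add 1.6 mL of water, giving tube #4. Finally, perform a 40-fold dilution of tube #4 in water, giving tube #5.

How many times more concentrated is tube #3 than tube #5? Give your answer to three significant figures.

182

Step 1: 14-fold → factor 14
Step 2: 130 μL brought to 450 μL → factor 450/130 = 3.4615
Step 3: 55 μL + 23.9 mL = 23955 μL total → factor 23955/55 = 435.55
Step 4: 0.45 mL + 1.6 mL = 2.05 mL total → factor 2.05/0.45 = 4.5556
Step 5: 40-fold → factor 40
Dilution factor to tube #3 = 21107; to tube #5 = 3.8462 × 10^6
[tube #3]/[tube #5] = (factor to tube #5)/(factor to tube #3) = 3.8462 × 10^6/21107 = 182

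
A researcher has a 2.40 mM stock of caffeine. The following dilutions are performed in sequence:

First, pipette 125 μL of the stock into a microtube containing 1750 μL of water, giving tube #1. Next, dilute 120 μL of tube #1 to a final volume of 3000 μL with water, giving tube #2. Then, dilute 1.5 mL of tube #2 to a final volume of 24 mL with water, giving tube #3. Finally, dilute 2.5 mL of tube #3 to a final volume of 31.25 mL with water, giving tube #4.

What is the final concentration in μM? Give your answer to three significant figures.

Step 1: 125 μL + 1750 μL = 1875 μL total → factor 1875/125 = 15
Step 2: 120 μL brought to 3000 μL → factor 3000/120 = 25
Step 3: 1.5 mL brought to 24 mL → factor 24/1.5 = 16
Step 4: 2.5 mL brought to 31.25 mL → factor 31.25/2.5 = 12.5
Overall dilution factor = 15 × 25 × 16 × 12.5 = 75000
Final = 2.40 mM / 75000 = 3.200 × 10^-5 mM = 0.0320 μM

0.0320 μM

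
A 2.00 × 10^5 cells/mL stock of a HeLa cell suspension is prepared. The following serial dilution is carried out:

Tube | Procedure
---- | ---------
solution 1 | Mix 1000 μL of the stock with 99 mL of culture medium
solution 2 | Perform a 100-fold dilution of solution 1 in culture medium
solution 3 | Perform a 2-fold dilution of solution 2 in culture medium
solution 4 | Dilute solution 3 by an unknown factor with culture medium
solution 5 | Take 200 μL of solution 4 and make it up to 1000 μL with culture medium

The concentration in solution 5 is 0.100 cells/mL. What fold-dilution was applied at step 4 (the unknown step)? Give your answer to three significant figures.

20.0-fold

Step 1: 1000 μL + 99 mL = 1 × 10^5 μL total → factor 1 × 10^5/1000 = 100
Step 2: 100-fold → factor 100
Step 3: 2-fold → factor 2
Step 4: unknown factor x
Step 5: 200 μL brought to 1000 μL → factor 1000/200 = 5
Product of known-step factors = 1 × 10^5
Overall factor = 2.00 × 10^5 cells/mL / (0.100 cells/mL) = 2 × 10^6
x = 2 × 10^6 / 1 × 10^5 = 20.0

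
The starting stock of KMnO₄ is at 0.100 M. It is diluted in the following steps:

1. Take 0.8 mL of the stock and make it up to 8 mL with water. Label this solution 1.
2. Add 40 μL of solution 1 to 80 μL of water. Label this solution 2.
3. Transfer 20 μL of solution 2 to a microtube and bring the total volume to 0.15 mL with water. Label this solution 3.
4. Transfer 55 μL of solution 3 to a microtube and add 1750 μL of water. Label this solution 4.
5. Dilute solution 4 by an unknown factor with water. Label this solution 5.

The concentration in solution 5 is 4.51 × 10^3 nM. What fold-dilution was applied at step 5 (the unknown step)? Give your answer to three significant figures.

Step 1: 0.8 mL brought to 8 mL → factor 8/0.8 = 10
Step 2: 40 μL + 80 μL = 120 μL total → factor 120/40 = 3
Step 3: 20 μL brought to 0.15 mL → factor 150/20 = 7.5
Step 4: 55 μL + 1750 μL = 1805 μL total → factor 1805/55 = 32.818
Step 5: unknown factor x
Product of known-step factors = 7384.1
Overall factor = 0.100 M / (4.51 × 10^3 nM) = 22173
x = 22173 / 7384.1 = 3.00

3.00-fold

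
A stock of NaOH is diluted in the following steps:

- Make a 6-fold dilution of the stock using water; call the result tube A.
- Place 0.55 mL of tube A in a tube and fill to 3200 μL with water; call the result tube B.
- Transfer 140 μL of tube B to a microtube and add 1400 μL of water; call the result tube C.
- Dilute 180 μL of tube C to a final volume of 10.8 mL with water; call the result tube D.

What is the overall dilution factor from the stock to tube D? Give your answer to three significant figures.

2.30 × 10^4

Step 1: 6-fold → factor 6
Step 2: 0.55 mL brought to 3200 μL → factor 3.2/0.55 = 5.8182
Step 3: 140 μL + 1400 μL = 1540 μL total → factor 1540/140 = 11
Step 4: 180 μL brought to 10.8 mL → factor 10800/180 = 60
Overall dilution factor = 6 × 5.8182 × 11 × 60 = 23040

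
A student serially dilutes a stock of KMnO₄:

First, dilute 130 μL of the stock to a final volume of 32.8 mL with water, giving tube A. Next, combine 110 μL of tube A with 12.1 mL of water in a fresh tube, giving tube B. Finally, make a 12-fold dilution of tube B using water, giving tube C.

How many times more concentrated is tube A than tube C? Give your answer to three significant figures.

Step 1: 130 μL brought to 32.8 mL → factor 32800/130 = 252.31
Step 2: 110 μL + 12.1 mL = 12210 μL total → factor 12210/110 = 111
Step 3: 12-fold → factor 12
Dilution factor to tube A = 252.31; to tube C = 3.3607 × 10^5
[tube A]/[tube C] = (factor to tube C)/(factor to tube A) = 3.3607 × 10^5/252.31 = 1.33 × 10^3

1.33 × 10^3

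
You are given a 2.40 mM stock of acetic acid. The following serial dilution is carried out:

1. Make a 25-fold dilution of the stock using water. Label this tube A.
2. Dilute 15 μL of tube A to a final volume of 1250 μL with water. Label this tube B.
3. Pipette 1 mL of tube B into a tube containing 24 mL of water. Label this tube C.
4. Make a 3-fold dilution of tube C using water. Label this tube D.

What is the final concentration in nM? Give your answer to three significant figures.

15.4 nM

Step 1: 25-fold → factor 25
Step 2: 15 μL brought to 1250 μL → factor 1250/15 = 83.333
Step 3: 1 mL + 24 mL = 25 mL total → factor 25/1 = 25
Step 4: 3-fold → factor 3
Overall dilution factor = 25 × 83.333 × 25 × 3 = 1.5625 × 10^5
Final = 2.40 mM / 1.5625 × 10^5 = 1.536 × 10^-5 mM = 15.4 nM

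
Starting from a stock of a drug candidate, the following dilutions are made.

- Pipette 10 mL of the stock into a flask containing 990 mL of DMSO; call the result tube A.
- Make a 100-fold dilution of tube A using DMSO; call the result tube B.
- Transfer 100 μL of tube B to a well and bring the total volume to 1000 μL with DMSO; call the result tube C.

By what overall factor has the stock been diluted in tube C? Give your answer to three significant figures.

Step 1: 10 mL + 990 mL = 1000 mL total → factor 1000/10 = 100
Step 2: 100-fold → factor 100
Step 3: 100 μL brought to 1000 μL → factor 1000/100 = 10
Overall dilution factor = 100 × 100 × 10 = 1 × 10^5

1.00 × 10^5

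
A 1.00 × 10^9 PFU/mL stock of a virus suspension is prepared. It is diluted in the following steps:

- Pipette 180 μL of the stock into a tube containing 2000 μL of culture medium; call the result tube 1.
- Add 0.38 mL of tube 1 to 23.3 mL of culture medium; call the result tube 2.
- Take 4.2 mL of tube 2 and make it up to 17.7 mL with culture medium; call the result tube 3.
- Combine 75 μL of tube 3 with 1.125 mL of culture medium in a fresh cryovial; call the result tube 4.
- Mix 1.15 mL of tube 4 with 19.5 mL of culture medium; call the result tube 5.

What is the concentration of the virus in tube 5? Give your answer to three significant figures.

1.09 × 10^3 PFU/mL

Step 1: 180 μL + 2000 μL = 2180 μL total → factor 2180/180 = 12.111
Step 2: 0.38 mL + 23.3 mL = 23.68 mL total → factor 23.68/0.38 = 62.316
Step 3: 4.2 mL brought to 17.7 mL → factor 17.7/4.2 = 4.2143
Step 4: 75 μL + 1.125 mL = 1200 μL total → factor 1200/75 = 16
Step 5: 1.15 mL + 19.5 mL = 20.65 mL total → factor 20.65/1.15 = 17.957
Overall dilution factor = 12.111 × 62.316 × 4.2143 × 16 × 17.957 = 9.1379 × 10^5
Final = 1.00 × 10^9 PFU/mL / 9.1379 × 10^5 = 1.09 × 10^3 PFU/mL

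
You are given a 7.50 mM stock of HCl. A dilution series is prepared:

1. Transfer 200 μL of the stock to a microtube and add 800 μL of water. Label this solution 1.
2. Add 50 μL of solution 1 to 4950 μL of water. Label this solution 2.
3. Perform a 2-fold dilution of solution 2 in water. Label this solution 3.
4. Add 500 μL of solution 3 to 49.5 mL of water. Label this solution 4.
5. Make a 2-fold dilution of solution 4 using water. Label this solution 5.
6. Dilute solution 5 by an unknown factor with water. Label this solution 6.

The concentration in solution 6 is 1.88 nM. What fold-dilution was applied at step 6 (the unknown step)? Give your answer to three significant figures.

19.9-fold

Step 1: 200 μL + 800 μL = 1000 μL total → factor 1000/200 = 5
Step 2: 50 μL + 4950 μL = 5000 μL total → factor 5000/50 = 100
Step 3: 2-fold → factor 2
Step 4: 500 μL + 49.5 mL = 50000 μL total → factor 50000/500 = 100
Step 5: 2-fold → factor 2
Step 6: unknown factor x
Product of known-step factors = 2 × 10^5
Overall factor = 7.50 mM / (1.88 nM) = 3.9894 × 10^6
x = 3.9894 × 10^6 / 2 × 10^5 = 19.9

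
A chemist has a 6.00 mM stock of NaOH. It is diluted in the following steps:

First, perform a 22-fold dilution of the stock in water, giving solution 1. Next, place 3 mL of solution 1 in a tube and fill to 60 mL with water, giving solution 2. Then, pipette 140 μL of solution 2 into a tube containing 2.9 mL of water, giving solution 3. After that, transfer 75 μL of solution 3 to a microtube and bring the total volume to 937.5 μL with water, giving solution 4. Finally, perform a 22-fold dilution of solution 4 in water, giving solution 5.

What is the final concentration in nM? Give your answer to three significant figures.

2.28 nM

Step 1: 22-fold → factor 22
Step 2: 3 mL brought to 60 mL → factor 60/3 = 20
Step 3: 140 μL + 2.9 mL = 3040 μL total → factor 3040/140 = 21.714
Step 4: 75 μL brought to 937.5 μL → factor 937.5/75 = 12.5
Step 5: 22-fold → factor 22
Overall dilution factor = 22 × 20 × 21.714 × 12.5 × 22 = 2.6274 × 10^6
Final = 6.00 mM / 2.6274 × 10^6 = 2.284 × 10^-6 mM = 2.28 nM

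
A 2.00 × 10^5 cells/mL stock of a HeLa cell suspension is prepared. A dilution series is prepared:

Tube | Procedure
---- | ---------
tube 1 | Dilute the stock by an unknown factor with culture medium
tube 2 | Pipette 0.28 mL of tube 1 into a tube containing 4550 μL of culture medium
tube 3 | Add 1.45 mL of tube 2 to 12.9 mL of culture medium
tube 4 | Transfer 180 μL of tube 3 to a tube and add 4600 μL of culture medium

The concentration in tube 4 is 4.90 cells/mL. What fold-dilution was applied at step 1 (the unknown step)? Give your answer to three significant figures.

Step 1: unknown factor x
Step 2: 0.28 mL + 4550 μL = 4.83 mL total → factor 4.83/0.28 = 17.25
Step 3: 1.45 mL + 12.9 mL = 14.35 mL total → factor 14.35/1.45 = 9.8966
Step 4: 180 μL + 4600 μL = 4780 μL total → factor 4780/180 = 26.556
Product of known-step factors = 4533.4
Overall factor = 2.00 × 10^5 cells/mL / (4.90 cells/mL) = 40816
x = 40816 / 4533.4 = 9.00

9.00-fold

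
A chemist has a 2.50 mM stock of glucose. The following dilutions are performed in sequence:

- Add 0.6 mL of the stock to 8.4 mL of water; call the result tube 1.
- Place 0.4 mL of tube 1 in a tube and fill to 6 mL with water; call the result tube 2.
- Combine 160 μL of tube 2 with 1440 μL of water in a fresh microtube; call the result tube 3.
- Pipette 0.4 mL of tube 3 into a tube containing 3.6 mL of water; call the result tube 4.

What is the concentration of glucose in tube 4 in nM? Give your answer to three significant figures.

Step 1: 0.6 mL + 8.4 mL = 9 mL total → factor 9/0.6 = 15
Step 2: 0.4 mL brought to 6 mL → factor 6/0.4 = 15
Step 3: 160 μL + 1440 μL = 1600 μL total → factor 1600/160 = 10
Step 4: 0.4 mL + 3.6 mL = 4 mL total → factor 4/0.4 = 10
Overall dilution factor = 15 × 15 × 10 × 10 = 22500
Final = 2.50 mM / 22500 = 0.0001111 mM = 111 nM

111 nM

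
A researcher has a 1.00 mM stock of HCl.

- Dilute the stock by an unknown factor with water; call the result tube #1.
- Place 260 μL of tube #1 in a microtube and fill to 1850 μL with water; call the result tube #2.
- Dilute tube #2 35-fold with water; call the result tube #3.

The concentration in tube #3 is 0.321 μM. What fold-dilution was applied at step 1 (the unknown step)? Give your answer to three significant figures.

12.5-fold

Step 1: unknown factor x
Step 2: 260 μL brought to 1850 μL → factor 1850/260 = 7.1154
Step 3: 35-fold → factor 35
Product of known-step factors = 249.04
Overall factor = 1.00 mM / (0.321 μM) = 3115.3
x = 3115.3 / 249.04 = 12.5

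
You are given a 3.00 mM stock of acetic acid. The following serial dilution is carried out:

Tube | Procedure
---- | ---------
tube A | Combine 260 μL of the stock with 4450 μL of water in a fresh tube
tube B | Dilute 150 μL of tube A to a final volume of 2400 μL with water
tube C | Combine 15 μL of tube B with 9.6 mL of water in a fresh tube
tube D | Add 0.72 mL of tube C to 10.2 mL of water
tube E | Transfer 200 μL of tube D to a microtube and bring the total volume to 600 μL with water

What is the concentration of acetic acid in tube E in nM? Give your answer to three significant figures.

0.355 nM

Step 1: 260 μL + 4450 μL = 4710 μL total → factor 4710/260 = 18.115
Step 2: 150 μL brought to 2400 μL → factor 2400/150 = 16
Step 3: 15 μL + 9.6 mL = 9615 μL total → factor 9615/15 = 641
Step 4: 0.72 mL + 10.2 mL = 10.92 mL total → factor 10.92/0.72 = 15.167
Step 5: 200 μL brought to 600 μL → factor 600/200 = 3
Overall dilution factor = 18.115 × 16 × 641 × 15.167 × 3 = 8.4535 × 10^6
Final = 3.00 mM / 8.4535 × 10^6 = 3.549 × 10^-7 mM = 0.355 nM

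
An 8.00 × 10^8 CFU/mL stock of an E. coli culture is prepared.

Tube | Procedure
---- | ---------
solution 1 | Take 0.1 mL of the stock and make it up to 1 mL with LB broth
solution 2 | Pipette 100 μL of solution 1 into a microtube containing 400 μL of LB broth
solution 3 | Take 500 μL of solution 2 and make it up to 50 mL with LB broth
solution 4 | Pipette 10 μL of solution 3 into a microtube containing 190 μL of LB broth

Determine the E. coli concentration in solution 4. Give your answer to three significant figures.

Step 1: 0.1 mL brought to 1 mL → factor 1/0.1 = 10
Step 2: 100 μL + 400 μL = 500 μL total → factor 500/100 = 5
Step 3: 500 μL brought to 50 mL → factor 50000/500 = 100
Step 4: 10 μL + 190 μL = 200 μL total → factor 200/10 = 20
Overall dilution factor = 10 × 5 × 100 × 20 = 1 × 10^5
Final = 8.00 × 10^8 CFU/mL / 1 × 10^5 = 8.00 × 10^3 CFU/mL

8.00 × 10^3 CFU/mL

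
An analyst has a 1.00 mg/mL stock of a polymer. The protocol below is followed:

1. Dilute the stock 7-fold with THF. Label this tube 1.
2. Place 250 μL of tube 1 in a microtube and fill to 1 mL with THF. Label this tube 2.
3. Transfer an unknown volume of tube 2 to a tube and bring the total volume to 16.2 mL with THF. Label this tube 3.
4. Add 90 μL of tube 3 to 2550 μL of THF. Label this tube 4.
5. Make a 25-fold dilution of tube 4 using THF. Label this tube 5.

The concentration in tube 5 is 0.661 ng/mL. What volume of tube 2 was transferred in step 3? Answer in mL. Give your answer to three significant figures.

0.220 mL

Step 1: 7-fold → factor 7
Step 2: 250 μL brought to 1 mL → factor 1000/250 = 4
Step 3: v brought to 16.2 mL → factor = 16.2 mL/v
Step 4: 90 μL + 2550 μL = 2640 μL total → factor 2640/90 = 29.333
Step 5: 25-fold → factor 25
Product of known-step factors = 20533
Overall factor = 1.00 mg/mL / (0.661 ng/mL) = 1.5129 × 10^6
Step-3 factor = 1.5129 × 10^6 / 20533 = 73.678
v = 16.2 mL / 73.678 = 0.220 mL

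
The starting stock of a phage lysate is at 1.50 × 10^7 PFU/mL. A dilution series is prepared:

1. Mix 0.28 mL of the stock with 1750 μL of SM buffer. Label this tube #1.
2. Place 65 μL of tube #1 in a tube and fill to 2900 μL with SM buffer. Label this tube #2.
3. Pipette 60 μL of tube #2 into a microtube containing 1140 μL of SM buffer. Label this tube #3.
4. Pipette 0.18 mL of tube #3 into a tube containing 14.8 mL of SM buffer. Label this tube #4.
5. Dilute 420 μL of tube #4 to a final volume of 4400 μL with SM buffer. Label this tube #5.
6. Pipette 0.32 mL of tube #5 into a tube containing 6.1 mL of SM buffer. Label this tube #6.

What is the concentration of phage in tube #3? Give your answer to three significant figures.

2.32 × 10^3 PFU/mL

Step 1: 0.28 mL + 1750 μL = 2.03 mL total → factor 2.03/0.28 = 7.25
Step 2: 65 μL brought to 2900 μL → factor 2900/65 = 44.615
Step 3: 60 μL + 1140 μL = 1200 μL total → factor 1200/60 = 20
Dilution factor through tube #3 = 7.25 × 44.615 × 20 = 6469.2
[tube #3] = 1.50 × 10^7 PFU/mL / 6469.2 = 2.32 × 10^3 PFU/mL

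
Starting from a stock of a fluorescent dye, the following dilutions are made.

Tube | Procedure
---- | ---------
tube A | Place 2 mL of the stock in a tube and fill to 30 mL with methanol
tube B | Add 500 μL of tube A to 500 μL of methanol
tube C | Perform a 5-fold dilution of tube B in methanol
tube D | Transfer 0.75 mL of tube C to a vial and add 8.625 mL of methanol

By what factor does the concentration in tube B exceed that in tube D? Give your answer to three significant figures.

62.5

Step 1: 2 mL brought to 30 mL → factor 30/2 = 15
Step 2: 500 μL + 500 μL = 1000 μL total → factor 1000/500 = 2
Step 3: 5-fold → factor 5
Step 4: 0.75 mL + 8.625 mL = 9.375 mL total → factor 9.375/0.75 = 12.5
Dilution factor to tube B = 30; to tube D = 1875
[tube B]/[tube D] = (factor to tube D)/(factor to tube B) = 1875/30 = 62.5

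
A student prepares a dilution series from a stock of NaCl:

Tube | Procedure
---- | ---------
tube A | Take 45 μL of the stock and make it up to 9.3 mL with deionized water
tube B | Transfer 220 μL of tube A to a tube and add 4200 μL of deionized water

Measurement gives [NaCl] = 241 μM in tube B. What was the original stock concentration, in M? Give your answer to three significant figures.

1.00 M

Step 1: 45 μL brought to 9.3 mL → factor 9300/45 = 206.67
Step 2: 220 μL + 4200 μL = 4420 μL total → factor 4420/220 = 20.091
Overall dilution factor = 206.67 × 20.091 = 4152.1
Stock = 241 μM × 4152.1 = 1.001 × 10^6 μM = 1.00 M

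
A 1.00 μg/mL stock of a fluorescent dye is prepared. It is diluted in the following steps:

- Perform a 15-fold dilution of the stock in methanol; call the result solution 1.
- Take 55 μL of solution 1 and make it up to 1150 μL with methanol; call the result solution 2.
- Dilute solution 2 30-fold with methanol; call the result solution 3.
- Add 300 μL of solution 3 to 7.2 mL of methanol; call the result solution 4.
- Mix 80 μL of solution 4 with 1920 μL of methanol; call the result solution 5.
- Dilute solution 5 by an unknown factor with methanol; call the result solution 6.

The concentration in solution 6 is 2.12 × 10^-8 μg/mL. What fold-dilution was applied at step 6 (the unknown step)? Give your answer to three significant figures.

Step 1: 15-fold → factor 15
Step 2: 55 μL brought to 1150 μL → factor 1150/55 = 20.909
Step 3: 30-fold → factor 30
Step 4: 300 μL + 7.2 mL = 7500 μL total → factor 7500/300 = 25
Step 5: 80 μL + 1920 μL = 2000 μL total → factor 2000/80 = 25
Step 6: unknown factor x
Product of known-step factors = 5.8807 × 10^6
Overall factor = 1.00 μg/mL / (2.12 × 10^-8 μg/mL) = 4.717 × 10^7
x = 4.717 × 10^7 / 5.8807 × 10^6 = 8.02

8.02-fold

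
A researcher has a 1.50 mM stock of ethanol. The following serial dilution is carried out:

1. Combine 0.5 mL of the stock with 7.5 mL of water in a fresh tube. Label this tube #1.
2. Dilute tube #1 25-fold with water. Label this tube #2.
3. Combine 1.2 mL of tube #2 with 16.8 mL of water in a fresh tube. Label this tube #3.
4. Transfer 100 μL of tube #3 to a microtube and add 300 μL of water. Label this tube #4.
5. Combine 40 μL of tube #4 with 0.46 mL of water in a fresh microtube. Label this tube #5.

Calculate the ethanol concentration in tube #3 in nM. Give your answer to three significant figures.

Step 1: 0.5 mL + 7.5 mL = 8 mL total → factor 8/0.5 = 16
Step 2: 25-fold → factor 25
Step 3: 1.2 mL + 16.8 mL = 18 mL total → factor 18/1.2 = 15
Dilution factor through tube #3 = 16 × 25 × 15 = 6000
[tube #3] = 1.50 mM / 6000 = 0.0002500 mM = 250 nM

250 nM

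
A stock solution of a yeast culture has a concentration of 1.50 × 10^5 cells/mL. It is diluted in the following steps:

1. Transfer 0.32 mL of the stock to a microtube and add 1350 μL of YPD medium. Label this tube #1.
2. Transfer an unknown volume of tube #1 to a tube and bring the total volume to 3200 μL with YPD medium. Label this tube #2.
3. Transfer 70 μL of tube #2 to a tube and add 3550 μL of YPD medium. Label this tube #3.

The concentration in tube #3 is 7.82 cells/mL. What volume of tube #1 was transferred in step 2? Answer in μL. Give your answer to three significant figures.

Step 1: 0.32 mL + 1350 μL = 1.67 mL total → factor 1.67/0.32 = 5.2188
Step 2: v brought to 3200 μL → factor = 3200 μL/v
Step 3: 70 μL + 3550 μL = 3620 μL total → factor 3620/70 = 51.714
Product of known-step factors = 269.88
Overall factor = 1.50 × 10^5 cells/mL / (7.82 cells/mL) = 19182
Step-2 factor = 19182 / 269.88 = 71.073
v = 3200 μL / 71.073 = 45.0 μL

45.0 μL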